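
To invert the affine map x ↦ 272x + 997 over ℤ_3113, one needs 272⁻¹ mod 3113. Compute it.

3010

Apply the Euclidean algorithm to 3113 and 272:
3113 = 11*272 + 121
272 = 2*121 + 30
121 = 4*30 + 1
30 = 30*1 + 0
gcd = 1, so the inverse exists. Back-substitute:
1 = 121 − 4·30
1 = −4·272 + 9·121
1 = 9·3113 − 103·272
So 272·(-103) ≡ 1 (mod 3113), and -103 ≡ 3010 (mod 3113).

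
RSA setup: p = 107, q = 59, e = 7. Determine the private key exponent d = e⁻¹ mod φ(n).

φ(n) = (p−1)(q−1) = 106·58 = 6148.
Need d with 7·d ≡ 1 (mod 6148). Apply the extended Euclidean algorithm:
6148 = 878*7 + 2
7 = 3*2 + 1
2 = 2*1 + 0
Back-substitute:
1 = 7 − 3·2
1 = −3·6148 + 2635·7
So 7·2635 ≡ 1 (mod 6148), hence d = 2635.

2635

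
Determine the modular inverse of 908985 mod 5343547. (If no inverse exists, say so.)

Compute gcd(908985, 5343547):
5343547 = 5·908985 + 798622
908985 = 1·798622 + 110363
798622 = 7·110363 + 26081
110363 = 4·26081 + 6039
26081 = 4·6039 + 1925
6039 = 3·1925 + 264
1925 = 7·264 + 77
264 = 3·77 + 33
77 = 2·33 + 11
33 = 3·11 + 0
gcd(908985, 5343547) = 11 ≠ 1, so 908985 has no multiplicative inverse modulo 5343547.

no inverse exists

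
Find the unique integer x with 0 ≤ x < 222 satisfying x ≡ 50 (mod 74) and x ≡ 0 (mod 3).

Write x = 50 + 74·k. Then 74·k ≡ 0 − 50 ≡ 1 (mod 3).
Need 74⁻¹ mod 3. Extended Euclid on (3, 2):
3 = 1×2 + 1
2 = 2×1 + 0
Back-substitute:
1 = 3 − 2
74⁻¹ ≡ 2 (mod 3), so k ≡ 2·1 ≡ 2 (mod 3).
x = 50 + 74·2 = 198.

198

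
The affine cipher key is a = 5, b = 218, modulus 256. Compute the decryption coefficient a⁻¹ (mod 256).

Extended Euclidean algorithm:
256 = 51×5 + 1
5 = 5×1 + 0
gcd = 1, so the inverse exists. Back-substitute:
1 = 256 − 51·5
Hence 5⁻¹ ≡ -51 ≡ 205 (mod 256).

205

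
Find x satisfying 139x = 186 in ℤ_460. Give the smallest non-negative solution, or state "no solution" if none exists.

94

First find gcd(139, 460):
460 = 3×139 + 43
139 = 3×43 + 10
43 = 4×10 + 3
10 = 3×3 + 1
3 = 3×1 + 0
gcd = 1, so a unique solution mod 460 exists.
Back-substitute for the Bézout coefficients:
1 = 10 − 3·3
1 = −3·43 + 13·10
1 = 13·139 − 42·43
1 = −42·460 + 139·139
So 139·(139) ≡ 1 (mod 460), giving 139⁻¹ ≡ 139.
x ≡ 139⁻¹·186 ≡ 139·186 ≡ 94 (mod 460).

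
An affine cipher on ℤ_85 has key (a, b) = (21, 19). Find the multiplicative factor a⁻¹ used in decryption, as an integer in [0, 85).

81

Apply the Euclidean algorithm to 85 and 21:
85 = 4·21 + 1
21 = 21·1 + 0
The gcd is 1. Working backward:
1 = 85 − 4·21
Hence 21⁻¹ ≡ -4 ≡ 81 (mod 85).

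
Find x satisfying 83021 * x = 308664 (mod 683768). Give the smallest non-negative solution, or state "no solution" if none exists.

First find gcd(83021, 683768):
683768 = 8·83021 + 19600
83021 = 4·19600 + 4621
19600 = 4·4621 + 1116
4621 = 4·1116 + 157
1116 = 7·157 + 17
157 = 9·17 + 4
17 = 4·4 + 1
4 = 4·1 + 0
gcd = 1, so a unique solution mod 683768 exists.
Back-substitute for the Bézout coefficients:
1 = 17 − 4·4
1 = −4·157 + 37·17
1 = 37·1116 − 263·157
1 = −263·4621 + 1089·1116
1 = 1089·19600 − 4619·4621
1 = −4619·83021 + 19565·19600
1 = 19565·683768 − 161139·83021
So 83021·(-161139) ≡ 1 (mod 683768), giving 83021⁻¹ ≡ 522629.
x ≡ 83021⁻¹·308664 ≡ 522629·308664 ≡ 159792 (mod 683768).

159792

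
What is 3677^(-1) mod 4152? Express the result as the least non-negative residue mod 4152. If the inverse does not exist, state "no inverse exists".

Run Euclid on (4152, 3677):
4152 = 1×3677 + 475
3677 = 7×475 + 352
475 = 1×352 + 123
352 = 2×123 + 106
123 = 1×106 + 17
106 = 6×17 + 4
17 = 4×4 + 1
4 = 4×1 + 0
Since gcd(3677, 4152) = 1, back-substitute to write 1 as a combination:
1 = 17 − 4·4
1 = −4·106 + 25·17
1 = 25·123 − 29·106
1 = −29·352 + 83·123
1 = 83·475 − 112·352
1 = −112·3677 + 867·475
1 = 867·4152 − 979·3677
Thus 3677·(-979) ≡ 1 (mod 4152); reducing, -979 mod 4152 = 3173.

3173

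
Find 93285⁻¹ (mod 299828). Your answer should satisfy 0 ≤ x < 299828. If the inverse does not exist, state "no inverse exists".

133829

gcd(299828, 93285) by repeated division:
299828 = 3*93285 + 19973
93285 = 4*19973 + 13393
19973 = 1*13393 + 6580
13393 = 2*6580 + 233
6580 = 28*233 + 56
233 = 4*56 + 9
56 = 6*9 + 2
9 = 4*2 + 1
2 = 2*1 + 0
The gcd is 1. Working backward:
1 = 9 − 4·2
1 = −4·56 + 25·9
1 = 25·233 − 104·56
1 = −104·6580 + 2937·233
1 = 2937·13393 − 5978·6580
1 = −5978·19973 + 8915·13393
1 = 8915·93285 − 41638·19973
1 = −41638·299828 + 133829·93285
So 93285·133829 ≡ 1 (mod 299828).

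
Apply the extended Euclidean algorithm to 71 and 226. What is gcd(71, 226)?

1

Apply Euclid's algorithm to 226 and 71:
226 = 3*71 + 13
71 = 5*13 + 6
13 = 2*6 + 1
6 = 6*1 + 0
gcd(71, 226) = 1.
Working backward:
1 = 13 − 2·6
1 = −2·71 + 11·13
1 = 11·226 − 35·71
So 1 = (11)·226 + (-35)·71.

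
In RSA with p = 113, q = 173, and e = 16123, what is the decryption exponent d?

17651

φ(n) = (p−1)(q−1) = 112·172 = 19264.
Need d with 16123·d ≡ 1 (mod 19264). Apply the extended Euclidean algorithm:
19264 = 1·16123 + 3141
16123 = 5·3141 + 418
3141 = 7·418 + 215
418 = 1·215 + 203
215 = 1·203 + 12
203 = 16·12 + 11
12 = 1·11 + 1
11 = 11·1 + 0
Back-substitute:
1 = 12 − 11
1 = −203 + 17·12
1 = 17·215 − 18·203
1 = −18·418 + 35·215
1 = 35·3141 − 263·418
1 = −263·16123 + 1350·3141
1 = 1350·19264 − 1613·16123
So 16123·(-1613) ≡ 1 (mod 19264), hence d ≡ -1613 ≡ 17651 (mod 19264).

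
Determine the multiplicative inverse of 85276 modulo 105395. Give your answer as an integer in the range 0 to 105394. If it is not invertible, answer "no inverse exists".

90486

Run Euclid on (105395, 85276):
105395 = 1×85276 + 20119
85276 = 4×20119 + 4800
20119 = 4×4800 + 919
4800 = 5×919 + 205
919 = 4×205 + 99
205 = 2×99 + 7
99 = 14×7 + 1
7 = 7×1 + 0
gcd = 1, so the inverse exists. Back-substitute:
1 = 99 − 14·7
1 = −14·205 + 29·99
1 = 29·919 − 130·205
1 = −130·4800 + 679·919
1 = 679·20119 − 2846·4800
1 = −2846·85276 + 12063·20119
1 = 12063·105395 − 14909·85276
Hence 85276⁻¹ ≡ -14909 ≡ 90486 (mod 105395).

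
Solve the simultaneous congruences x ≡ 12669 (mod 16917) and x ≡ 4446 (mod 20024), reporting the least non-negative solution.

243296046

Write x = 12669 + 16917·k. Then 16917·k ≡ 4446 − 12669 ≡ 11801 (mod 20024).
Need 16917⁻¹ mod 20024. Extended Euclid on (20024, 16917):
20024 = 1·16917 + 3107
16917 = 5·3107 + 1382
3107 = 2·1382 + 343
1382 = 4·343 + 10
343 = 34·10 + 3
10 = 3·3 + 1
3 = 3·1 + 0
Back-substitute:
1 = 10 − 3·3
1 = −3·343 + 103·10
1 = 103·1382 − 415·343
1 = −415·3107 + 933·1382
1 = 933·16917 − 5080·3107
1 = −5080·20024 + 6013·16917
16917⁻¹ ≡ 6013 (mod 20024), so k ≡ 6013·11801 ≡ 14381 (mod 20024).
x = 12669 + 16917·14381 = 243296046.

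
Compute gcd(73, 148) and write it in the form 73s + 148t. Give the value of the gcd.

1

Apply Euclid's algorithm to 148 and 73:
148 = 2×73 + 2
73 = 36×2 + 1
2 = 2×1 + 0
gcd(73, 148) = 1.
Express as a combination:
1 = 73 − 36·2
1 = −36·148 + 73·73
So 1 = (-36)·148 + (73)·73.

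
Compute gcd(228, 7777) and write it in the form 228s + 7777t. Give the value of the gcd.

Euclidean algorithm:
7777 = 34*228 + 25
228 = 9*25 + 3
25 = 8*3 + 1
3 = 3*1 + 0
gcd(228, 7777) = 1.
Back-substituting:
1 = 25 − 8·3
1 = −8·228 + 73·25
1 = 73·7777 − 2490·228
So 1 = (73)·7777 + (-2490)·228.

1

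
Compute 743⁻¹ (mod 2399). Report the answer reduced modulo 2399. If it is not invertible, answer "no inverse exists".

Run Euclid on (2399, 743):
2399 = 3×743 + 170
743 = 4×170 + 63
170 = 2×63 + 44
63 = 1×44 + 19
44 = 2×19 + 6
19 = 3×6 + 1
6 = 6×1 + 0
Since gcd(743, 2399) = 1, back-substitute to write 1 as a combination:
1 = 19 − 3·6
1 = −3·44 + 7·19
1 = 7·63 − 10·44
1 = −10·170 + 27·63
1 = 27·743 − 118·170
1 = −118·2399 + 381·743
So 743·381 ≡ 1 (mod 2399).

381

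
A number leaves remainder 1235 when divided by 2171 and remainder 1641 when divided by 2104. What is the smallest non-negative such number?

Write x = 1235 + 2171·k. Then 2171·k ≡ 1641 − 1235 ≡ 406 (mod 2104).
Need 2171⁻¹ mod 2104. Extended Euclid on (2104, 67):
2104 = 31*67 + 27
67 = 2*27 + 13
27 = 2*13 + 1
13 = 13*1 + 0
Back-substitute:
1 = 27 − 2·13
1 = −2·67 + 5·27
1 = 5·2104 − 157·67
2171⁻¹ ≡ 1947 (mod 2104), so k ≡ 1947·406 ≡ 1482 (mod 2104).
x = 1235 + 2171·1482 = 3218657.

3218657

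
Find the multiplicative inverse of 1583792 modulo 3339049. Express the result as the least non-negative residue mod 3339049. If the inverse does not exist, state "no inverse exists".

no inverse exists

Euclidean algorithm on 3339049, 1583792:
3339049 = 2×1583792 + 171465
1583792 = 9×171465 + 40607
171465 = 4×40607 + 9037
40607 = 4×9037 + 4459
9037 = 2×4459 + 119
4459 = 37×119 + 56
119 = 2×56 + 7
56 = 8×7 + 0
The gcd is 7, not 1, hence no inverse exists.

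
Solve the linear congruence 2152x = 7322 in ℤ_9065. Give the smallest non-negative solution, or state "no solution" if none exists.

8386

First find gcd(2152, 9065):
9065 = 4*2152 + 457
2152 = 4*457 + 324
457 = 1*324 + 133
324 = 2*133 + 58
133 = 2*58 + 17
58 = 3*17 + 7
17 = 2*7 + 3
7 = 2*3 + 1
3 = 3*1 + 0
gcd = 1, so a unique solution mod 9065 exists.
Back-substitute for the Bézout coefficients:
1 = 7 − 2·3
1 = −2·17 + 5·7
1 = 5·58 − 17·17
1 = −17·133 + 39·58
1 = 39·324 − 95·133
1 = −95·457 + 134·324
1 = 134·2152 − 631·457
1 = −631·9065 + 2658·2152
So 2152·(2658) ≡ 1 (mod 9065), giving 2152⁻¹ ≡ 2658.
x ≡ 2152⁻¹·7322 ≡ 2658·7322 ≡ 8386 (mod 9065).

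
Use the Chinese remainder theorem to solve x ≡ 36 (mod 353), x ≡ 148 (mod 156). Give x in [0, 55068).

19804

Write x = 36 + 353·k. Then 353·k ≡ 148 − 36 ≡ 112 (mod 156).
Need 353⁻¹ mod 156. Extended Euclid on (156, 41):
156 = 3*41 + 33
41 = 1*33 + 8
33 = 4*8 + 1
8 = 8*1 + 0
Back-substitute:
1 = 33 − 4·8
1 = −4·41 + 5·33
1 = 5·156 − 19·41
353⁻¹ ≡ 137 (mod 156), so k ≡ 137·112 ≡ 56 (mod 156).
x = 36 + 353·56 = 19804.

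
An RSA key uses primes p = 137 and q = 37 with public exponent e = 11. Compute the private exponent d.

4451

φ(n) = (p−1)(q−1) = 136·36 = 4896.
Need d with 11·d ≡ 1 (mod 4896). Apply the extended Euclidean algorithm:
4896 = 445*11 + 1
11 = 11*1 + 0
Back-substitute:
1 = 4896 − 445·11
So 11·(-445) ≡ 1 (mod 4896), hence d ≡ -445 ≡ 4451 (mod 4896).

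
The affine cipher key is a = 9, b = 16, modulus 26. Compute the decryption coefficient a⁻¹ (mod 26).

Apply the Euclidean algorithm to 26 and 9:
26 = 2·9 + 8
9 = 1·8 + 1
8 = 8·1 + 0
gcd = 1, so the inverse exists. Back-substitute:
1 = 9 − 8
1 = −26 + 3·9
So 9·3 ≡ 1 (mod 26).

3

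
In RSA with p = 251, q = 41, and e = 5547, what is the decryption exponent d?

φ(n) = (p−1)(q−1) = 250·40 = 10000.
Need d with 5547·d ≡ 1 (mod 10000). Apply the extended Euclidean algorithm:
10000 = 1*5547 + 4453
5547 = 1*4453 + 1094
4453 = 4*1094 + 77
1094 = 14*77 + 16
77 = 4*16 + 13
16 = 1*13 + 3
13 = 4*3 + 1
3 = 3*1 + 0
Back-substitute:
1 = 13 − 4·3
1 = −4·16 + 5·13
1 = 5·77 − 24·16
1 = −24·1094 + 341·77
1 = 341·4453 − 1388·1094
1 = −1388·5547 + 1729·4453
1 = 1729·10000 − 3117·5547
So 5547·(-3117) ≡ 1 (mod 10000), hence d ≡ -3117 ≡ 6883 (mod 10000).

6883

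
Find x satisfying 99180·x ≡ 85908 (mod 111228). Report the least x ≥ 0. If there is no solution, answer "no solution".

First find gcd(99180, 111228):
111228 = 1*99180 + 12048
99180 = 8*12048 + 2796
12048 = 4*2796 + 864
2796 = 3*864 + 204
864 = 4*204 + 48
204 = 4*48 + 12
48 = 4*12 + 0
gcd = 12 and 12 | 85908, so solutions exist. Divide through by 12: 8265x ≡ 7159 (mod 9269).
Now find 8265⁻¹ mod 9269:
9269 = 1·8265 + 1004
8265 = 8·1004 + 233
1004 = 4·233 + 72
233 = 3·72 + 17
72 = 4·17 + 4
17 = 4·4 + 1
4 = 4·1 + 0
Back-substitute:
1 = 17 − 4·4
1 = −4·72 + 17·17
1 = 17·233 − 55·72
1 = −55·1004 + 237·233
1 = 237·8265 − 1951·1004
1 = −1951·9269 + 2188·8265
So 8265⁻¹ ≡ 2188 (mod 9269).
Then x ≡ 2188·7159 ≡ 8551 (mod 9269); the smallest non-negative solution is x = 8551.

8551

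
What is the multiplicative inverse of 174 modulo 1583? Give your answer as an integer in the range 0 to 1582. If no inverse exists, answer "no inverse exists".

Run Euclid on (1583, 174):
1583 = 9·174 + 17
174 = 10·17 + 4
17 = 4·4 + 1
4 = 4·1 + 0
gcd = 1, so the inverse exists. Back-substitute:
1 = 17 − 4·4
1 = −4·174 + 41·17
1 = 41·1583 − 373·174
Thus 174·(-373) ≡ 1 (mod 1583); reducing, -373 mod 1583 = 1210.

1210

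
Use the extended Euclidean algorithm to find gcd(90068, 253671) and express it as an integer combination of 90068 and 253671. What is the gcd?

Apply Euclid's algorithm to 253671 and 90068:
253671 = 2·90068 + 73535
90068 = 1·73535 + 16533
73535 = 4·16533 + 7403
16533 = 2·7403 + 1727
7403 = 4·1727 + 495
1727 = 3·495 + 242
495 = 2·242 + 11
242 = 22·11 + 0
gcd(90068, 253671) = 11.
Express as a combination:
11 = 495 − 2·242
11 = −2·1727 + 7·495
11 = 7·7403 − 30·1727
11 = −30·16533 + 67·7403
11 = 67·73535 − 298·16533
11 = −298·90068 + 365·73535
11 = 365·253671 − 1028·90068
So 11 = (365)·253671 + (-1028)·90068.

11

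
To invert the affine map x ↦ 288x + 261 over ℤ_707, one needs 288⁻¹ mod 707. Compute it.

680

Run Euclid on (707, 288):
707 = 2*288 + 131
288 = 2*131 + 26
131 = 5*26 + 1
26 = 26*1 + 0
The gcd is 1. Working backward:
1 = 131 − 5·26
1 = −5·288 + 11·131
1 = 11·707 − 27·288
So 288·(-27) ≡ 1 (mod 707), and -27 ≡ 680 (mod 707).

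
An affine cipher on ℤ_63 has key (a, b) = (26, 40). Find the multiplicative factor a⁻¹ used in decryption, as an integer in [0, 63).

Extended Euclidean algorithm:
63 = 2*26 + 11
26 = 2*11 + 4
11 = 2*4 + 3
4 = 1*3 + 1
3 = 3*1 + 0
The gcd is 1. Working backward:
1 = 4 − 3
1 = −11 + 3·4
1 = 3·26 − 7·11
1 = −7·63 + 17·26
So 26·17 ≡ 1 (mod 63).

17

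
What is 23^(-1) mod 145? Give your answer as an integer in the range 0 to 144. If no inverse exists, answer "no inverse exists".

82

Run Euclid on (145, 23):
145 = 6×23 + 7
23 = 3×7 + 2
7 = 3×2 + 1
2 = 2×1 + 0
Since gcd(23, 145) = 1, back-substitute to write 1 as a combination:
1 = 7 − 3·2
1 = −3·23 + 10·7
1 = 10·145 − 63·23
Hence 23⁻¹ ≡ -63 ≡ 82 (mod 145).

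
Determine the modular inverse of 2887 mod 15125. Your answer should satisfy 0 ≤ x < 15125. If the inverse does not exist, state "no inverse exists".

3573

Run Euclid on (15125, 2887):
15125 = 5*2887 + 690
2887 = 4*690 + 127
690 = 5*127 + 55
127 = 2*55 + 17
55 = 3*17 + 4
17 = 4*4 + 1
4 = 4*1 + 0
gcd = 1, so the inverse exists. Back-substitute:
1 = 17 − 4·4
1 = −4·55 + 13·17
1 = 13·127 − 30·55
1 = −30·690 + 163·127
1 = 163·2887 − 682·690
1 = −682·15125 + 3573·2887
So 2887·3573 ≡ 1 (mod 15125).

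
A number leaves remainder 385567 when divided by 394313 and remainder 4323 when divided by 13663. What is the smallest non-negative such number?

Write x = 385567 + 394313·k. Then 394313·k ≡ 4323 − 385567 ≡ 1320 (mod 13663).
Need 394313⁻¹ mod 13663. Extended Euclid on (13663, 11749):
13663 = 1×11749 + 1914
11749 = 6×1914 + 265
1914 = 7×265 + 59
265 = 4×59 + 29
59 = 2×29 + 1
29 = 29×1 + 0
Back-substitute:
1 = 59 − 2·29
1 = −2·265 + 9·59
1 = 9·1914 − 65·265
1 = −65·11749 + 399·1914
1 = 399·13663 − 464·11749
394313⁻¹ ≡ 13199 (mod 13663), so k ≡ 13199·1320 ≡ 2355 (mod 13663).
x = 385567 + 394313·2355 = 928992682.

928992682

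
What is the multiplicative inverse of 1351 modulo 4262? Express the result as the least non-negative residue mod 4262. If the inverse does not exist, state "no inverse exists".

Apply the Euclidean algorithm to 4262 and 1351:
4262 = 3×1351 + 209
1351 = 6×209 + 97
209 = 2×97 + 15
97 = 6×15 + 7
15 = 2×7 + 1
7 = 7×1 + 0
Since gcd(1351, 4262) = 1, back-substitute to write 1 as a combination:
1 = 15 − 2·7
1 = −2·97 + 13·15
1 = 13·209 − 28·97
1 = −28·1351 + 181·209
1 = 181·4262 − 571·1351
Thus 1351·(-571) ≡ 1 (mod 4262); reducing, -571 mod 4262 = 3691.

3691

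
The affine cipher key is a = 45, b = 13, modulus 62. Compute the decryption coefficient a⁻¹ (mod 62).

Apply the Euclidean algorithm to 62 and 45:
62 = 1*45 + 17
45 = 2*17 + 11
17 = 1*11 + 6
11 = 1*6 + 5
6 = 1*5 + 1
5 = 5*1 + 0
gcd = 1, so the inverse exists. Back-substitute:
1 = 6 − 5
1 = −11 + 2·6
1 = 2·17 − 3·11
1 = −3·45 + 8·17
1 = 8·62 − 11·45
So 45·(-11) ≡ 1 (mod 62), and -11 ≡ 51 (mod 62).

51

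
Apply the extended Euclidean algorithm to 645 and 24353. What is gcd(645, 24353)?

1

Apply Euclid's algorithm to 24353 and 645:
24353 = 37×645 + 488
645 = 1×488 + 157
488 = 3×157 + 17
157 = 9×17 + 4
17 = 4×4 + 1
4 = 4×1 + 0
gcd(645, 24353) = 1.
Working backward:
1 = 17 − 4·4
1 = −4·157 + 37·17
1 = 37·488 − 115·157
1 = −115·645 + 152·488
1 = 152·24353 − 5739·645
So 1 = (152)·24353 + (-5739)·645.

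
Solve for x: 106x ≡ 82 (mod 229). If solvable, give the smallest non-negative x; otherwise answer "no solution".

First find gcd(106, 229):
229 = 2*106 + 17
106 = 6*17 + 4
17 = 4*4 + 1
4 = 4*1 + 0
gcd = 1, so a unique solution mod 229 exists.
Back-substitute for the Bézout coefficients:
1 = 17 − 4·4
1 = −4·106 + 25·17
1 = 25·229 − 54·106
So 106·(-54) ≡ 1 (mod 229), giving 106⁻¹ ≡ 175.
x ≡ 106⁻¹·82 ≡ 175·82 ≡ 152 (mod 229).

152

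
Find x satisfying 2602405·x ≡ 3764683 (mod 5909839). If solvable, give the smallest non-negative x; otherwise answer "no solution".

First find gcd(2602405, 5909839):
5909839 = 2*2602405 + 705029
2602405 = 3*705029 + 487318
705029 = 1*487318 + 217711
487318 = 2*217711 + 51896
217711 = 4*51896 + 10127
51896 = 5*10127 + 1261
10127 = 8*1261 + 39
1261 = 32*39 + 13
39 = 3*13 + 0
gcd = 13 and 13 | 3764683, so solutions exist. Divide through by 13: 200185x ≡ 289591 (mod 454603).
Now find 200185⁻¹ mod 454603:
454603 = 2·200185 + 54233
200185 = 3·54233 + 37486
54233 = 1·37486 + 16747
37486 = 2·16747 + 3992
16747 = 4·3992 + 779
3992 = 5·779 + 97
779 = 8·97 + 3
97 = 32·3 + 1
3 = 3·1 + 0
Back-substitute:
1 = 97 − 32·3
1 = −32·779 + 257·97
1 = 257·3992 − 1317·779
1 = −1317·16747 + 5525·3992
1 = 5525·37486 − 12367·16747
1 = −12367·54233 + 17892·37486
1 = 17892·200185 − 66043·54233
1 = −66043·454603 + 149978·200185
So 200185⁻¹ ≡ 149978 (mod 454603).
Then x ≡ 149978·289591 ≡ 417584 (mod 454603); the smallest non-negative solution is x = 417584.

417584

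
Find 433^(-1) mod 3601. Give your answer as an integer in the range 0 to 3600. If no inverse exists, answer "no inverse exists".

gcd(3601, 433) by repeated division:
3601 = 8·433 + 137
433 = 3·137 + 22
137 = 6·22 + 5
22 = 4·5 + 2
5 = 2·2 + 1
2 = 2·1 + 0
gcd = 1, so the inverse exists. Back-substitute:
1 = 5 − 2·2
1 = −2·22 + 9·5
1 = 9·137 − 56·22
1 = −56·433 + 177·137
1 = 177·3601 − 1472·433
So 433·(-1472) ≡ 1 (mod 3601), and -1472 ≡ 2129 (mod 3601).

2129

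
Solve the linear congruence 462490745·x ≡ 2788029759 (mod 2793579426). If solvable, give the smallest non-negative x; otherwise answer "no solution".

First find gcd(462490745, 2793579426):
2793579426 = 6·462490745 + 18634956
462490745 = 24·18634956 + 15251801
18634956 = 1·15251801 + 3383155
15251801 = 4·3383155 + 1719181
3383155 = 1·1719181 + 1663974
1719181 = 1·1663974 + 55207
1663974 = 30·55207 + 7764
55207 = 7·7764 + 859
7764 = 9·859 + 33
859 = 26·33 + 1
33 = 33·1 + 0
gcd = 1, so a unique solution mod 2793579426 exists.
Back-substitute for the Bézout coefficients:
1 = 859 − 26·33
1 = −26·7764 + 235·859
1 = 235·55207 − 1671·7764
1 = −1671·1663974 + 50365·55207
1 = 50365·1719181 − 52036·1663974
1 = −52036·3383155 + 102401·1719181
1 = 102401·15251801 − 461640·3383155
1 = −461640·18634956 + 564041·15251801
1 = 564041·462490745 − 13998624·18634956
1 = −13998624·2793579426 + 84555785·462490745
So 462490745·(84555785) ≡ 1 (mod 2793579426), giving 462490745⁻¹ ≡ 84555785.
x ≡ 462490745⁻¹·2788029759 ≡ 84555785·2788029759 ≡ 641567607 (mod 2793579426).

641567607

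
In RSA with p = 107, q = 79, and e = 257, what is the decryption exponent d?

φ(n) = (p−1)(q−1) = 106·78 = 8268.
Need d with 257·d ≡ 1 (mod 8268). Apply the extended Euclidean algorithm:
8268 = 32·257 + 44
257 = 5·44 + 37
44 = 1·37 + 7
37 = 5·7 + 2
7 = 3·2 + 1
2 = 2·1 + 0
Back-substitute:
1 = 7 − 3·2
1 = −3·37 + 16·7
1 = 16·44 − 19·37
1 = −19·257 + 111·44
1 = 111·8268 − 3571·257
So 257·(-3571) ≡ 1 (mod 8268), hence d ≡ -3571 ≡ 4697 (mod 8268).

4697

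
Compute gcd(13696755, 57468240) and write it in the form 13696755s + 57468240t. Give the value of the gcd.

15

Repeated division:
57468240 = 4*13696755 + 2681220
13696755 = 5*2681220 + 290655
2681220 = 9*290655 + 65325
290655 = 4*65325 + 29355
65325 = 2*29355 + 6615
29355 = 4*6615 + 2895
6615 = 2*2895 + 825
2895 = 3*825 + 420
825 = 1*420 + 405
420 = 1*405 + 15
405 = 27*15 + 0
gcd(13696755, 57468240) = 15.
Back-substituting:
15 = 420 − 405
15 = −825 + 2·420
15 = 2·2895 − 7·825
15 = −7·6615 + 16·2895
15 = 16·29355 − 71·6615
15 = −71·65325 + 158·29355
15 = 158·290655 − 703·65325
15 = −703·2681220 + 6485·290655
15 = 6485·13696755 − 33128·2681220
15 = −33128·57468240 + 138997·13696755
So 15 = (-33128)·57468240 + (138997)·13696755.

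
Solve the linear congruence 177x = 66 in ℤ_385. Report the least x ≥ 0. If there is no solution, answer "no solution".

33

First find gcd(177, 385):
385 = 2*177 + 31
177 = 5*31 + 22
31 = 1*22 + 9
22 = 2*9 + 4
9 = 2*4 + 1
4 = 4*1 + 0
gcd = 1, so a unique solution mod 385 exists.
Back-substitute for the Bézout coefficients:
1 = 9 − 2·4
1 = −2·22 + 5·9
1 = 5·31 − 7·22
1 = −7·177 + 40·31
1 = 40·385 − 87·177
So 177·(-87) ≡ 1 (mod 385), giving 177⁻¹ ≡ 298.
x ≡ 177⁻¹·66 ≡ 298·66 ≡ 33 (mod 385).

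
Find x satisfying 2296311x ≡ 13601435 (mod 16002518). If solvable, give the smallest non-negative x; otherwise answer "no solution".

9262195

First find gcd(2296311, 16002518):
16002518 = 6×2296311 + 2224652
2296311 = 1×2224652 + 71659
2224652 = 31×71659 + 3223
71659 = 22×3223 + 753
3223 = 4×753 + 211
753 = 3×211 + 120
211 = 1×120 + 91
120 = 1×91 + 29
91 = 3×29 + 4
29 = 7×4 + 1
4 = 4×1 + 0
gcd = 1, so a unique solution mod 16002518 exists.
Back-substitute for the Bézout coefficients:
1 = 29 − 7·4
1 = −7·91 + 22·29
1 = 22·120 − 29·91
1 = −29·211 + 51·120
1 = 51·753 − 182·211
1 = −182·3223 + 779·753
1 = 779·71659 − 17320·3223
1 = −17320·2224652 + 537699·71659
1 = 537699·2296311 − 555019·2224652
1 = −555019·16002518 + 3867813·2296311
So 2296311·(3867813) ≡ 1 (mod 16002518), giving 2296311⁻¹ ≡ 3867813.
x ≡ 2296311⁻¹·13601435 ≡ 3867813·13601435 ≡ 9262195 (mod 16002518).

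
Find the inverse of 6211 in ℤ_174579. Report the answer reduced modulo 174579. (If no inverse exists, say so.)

Extended Euclidean algorithm:
174579 = 28×6211 + 671
6211 = 9×671 + 172
671 = 3×172 + 155
172 = 1×155 + 17
155 = 9×17 + 2
17 = 8×2 + 1
2 = 2×1 + 0
gcd = 1, so the inverse exists. Back-substitute:
1 = 17 − 8·2
1 = −8·155 + 73·17
1 = 73·172 − 81·155
1 = −81·671 + 316·172
1 = 316·6211 − 2925·671
1 = −2925·174579 + 82216·6211
So 6211·82216 ≡ 1 (mod 174579).

82216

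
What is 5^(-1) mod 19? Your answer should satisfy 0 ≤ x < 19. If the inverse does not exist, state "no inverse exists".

4

gcd(19, 5) by repeated division:
19 = 3·5 + 4
5 = 1·4 + 1
4 = 4·1 + 0
Since gcd(5, 19) = 1, back-substitute to write 1 as a combination:
1 = 5 − 4
1 = −19 + 4·5
So 5·4 ≡ 1 (mod 19).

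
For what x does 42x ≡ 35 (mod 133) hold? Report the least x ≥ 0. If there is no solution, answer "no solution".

First find gcd(42, 133):
133 = 3×42 + 7
42 = 6×7 + 0
gcd = 7 and 7 | 35, so solutions exist. Divide through by 7: 6x ≡ 5 (mod 19).
Now find 6⁻¹ mod 19:
19 = 3*6 + 1
6 = 6*1 + 0
Back-substitute:
1 = 19 − 3·6
So 6·(-3) ≡ 1 (mod 19), i.e. 6⁻¹ ≡ 16.
Then x ≡ 16·5 ≡ 4 (mod 19); the smallest non-negative solution is x = 4.

4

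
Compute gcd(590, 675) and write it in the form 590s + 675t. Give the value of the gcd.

5

Euclidean algorithm:
675 = 1·590 + 85
590 = 6·85 + 80
85 = 1·80 + 5
80 = 16·5 + 0
gcd(590, 675) = 5.
Express as a combination:
5 = 85 − 80
5 = −590 + 7·85
5 = 7·675 − 8·590
So 5 = (7)·675 + (-8)·590.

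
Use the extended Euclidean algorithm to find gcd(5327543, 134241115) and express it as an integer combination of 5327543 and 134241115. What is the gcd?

Repeated division:
134241115 = 25×5327543 + 1052540
5327543 = 5×1052540 + 64843
1052540 = 16×64843 + 15052
64843 = 4×15052 + 4635
15052 = 3×4635 + 1147
4635 = 4×1147 + 47
1147 = 24×47 + 19
47 = 2×19 + 9
19 = 2×9 + 1
9 = 9×1 + 0
gcd(5327543, 134241115) = 1.
Working backward:
1 = 19 − 2·9
1 = −2·47 + 5·19
1 = 5·1147 − 122·47
1 = −122·4635 + 493·1147
1 = 493·15052 − 1601·4635
1 = −1601·64843 + 6897·15052
1 = 6897·1052540 − 111953·64843
1 = −111953·5327543 + 566662·1052540
1 = 566662·134241115 − 14278503·5327543
So 1 = (566662)·134241115 + (-14278503)·5327543.

1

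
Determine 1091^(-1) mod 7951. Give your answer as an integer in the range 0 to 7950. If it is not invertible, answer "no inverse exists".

Run Euclid on (7951, 1091):
7951 = 7·1091 + 314
1091 = 3·314 + 149
314 = 2·149 + 16
149 = 9·16 + 5
16 = 3·5 + 1
5 = 5·1 + 0
Since gcd(1091, 7951) = 1, back-substitute to write 1 as a combination:
1 = 16 − 3·5
1 = −3·149 + 28·16
1 = 28·314 − 59·149
1 = −59·1091 + 205·314
1 = 205·7951 − 1494·1091
Hence 1091⁻¹ ≡ -1494 ≡ 6457 (mod 7951).

6457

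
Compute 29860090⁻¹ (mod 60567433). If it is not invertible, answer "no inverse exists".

Extended Euclidean algorithm:
60567433 = 2*29860090 + 847253
29860090 = 35*847253 + 206235
847253 = 4*206235 + 22313
206235 = 9*22313 + 5418
22313 = 4*5418 + 641
5418 = 8*641 + 290
641 = 2*290 + 61
290 = 4*61 + 46
61 = 1*46 + 15
46 = 3*15 + 1
15 = 15*1 + 0
The gcd is 1. Working backward:
1 = 46 − 3·15
1 = −3·61 + 4·46
1 = 4·290 − 19·61
1 = −19·641 + 42·290
1 = 42·5418 − 355·641
1 = −355·22313 + 1462·5418
1 = 1462·206235 − 13513·22313
1 = −13513·847253 + 55514·206235
1 = 55514·29860090 − 1956503·847253
1 = −1956503·60567433 + 3968520·29860090
So 29860090·3968520 ≡ 1 (mod 60567433).

3968520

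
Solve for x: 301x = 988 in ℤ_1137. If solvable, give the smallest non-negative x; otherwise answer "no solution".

619

First find gcd(301, 1137):
1137 = 3*301 + 234
301 = 1*234 + 67
234 = 3*67 + 33
67 = 2*33 + 1
33 = 33*1 + 0
gcd = 1, so a unique solution mod 1137 exists.
Back-substitute for the Bézout coefficients:
1 = 67 − 2·33
1 = −2·234 + 7·67
1 = 7·301 − 9·234
1 = −9·1137 + 34·301
So 301·(34) ≡ 1 (mod 1137), giving 301⁻¹ ≡ 34.
x ≡ 301⁻¹·988 ≡ 34·988 ≡ 619 (mod 1137).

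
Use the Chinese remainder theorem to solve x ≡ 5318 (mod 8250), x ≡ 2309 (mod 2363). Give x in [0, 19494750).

Write x = 5318 + 8250·k. Then 8250·k ≡ 2309 − 5318 ≡ 1717 (mod 2363).
Need 8250⁻¹ mod 2363. Extended Euclid on (2363, 1161):
2363 = 2*1161 + 41
1161 = 28*41 + 13
41 = 3*13 + 2
13 = 6*2 + 1
2 = 2*1 + 0
Back-substitute:
1 = 13 − 6·2
1 = −6·41 + 19·13
1 = 19·1161 − 538·41
1 = −538·2363 + 1095·1161
8250⁻¹ ≡ 1095 (mod 2363), so k ≡ 1095·1717 ≡ 1530 (mod 2363).
x = 5318 + 8250·1530 = 12627818.

12627818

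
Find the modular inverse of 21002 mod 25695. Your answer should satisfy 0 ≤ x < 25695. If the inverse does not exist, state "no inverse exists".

gcd(25695, 21002) by repeated division:
25695 = 1·21002 + 4693
21002 = 4·4693 + 2230
4693 = 2·2230 + 233
2230 = 9·233 + 133
233 = 1·133 + 100
133 = 1·100 + 33
100 = 3·33 + 1
33 = 33·1 + 0
gcd = 1, so the inverse exists. Back-substitute:
1 = 100 − 3·33
1 = −3·133 + 4·100
1 = 4·233 − 7·133
1 = −7·2230 + 67·233
1 = 67·4693 − 141·2230
1 = −141·21002 + 631·4693
1 = 631·25695 − 772·21002
Thus 21002·(-772) ≡ 1 (mod 25695); reducing, -772 mod 25695 = 24923.

24923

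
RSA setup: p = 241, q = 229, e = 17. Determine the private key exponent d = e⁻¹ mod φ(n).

φ(n) = (p−1)(q−1) = 240·228 = 54720.
Need d with 17·d ≡ 1 (mod 54720). Apply the extended Euclidean algorithm:
54720 = 3218·17 + 14
17 = 1·14 + 3
14 = 4·3 + 2
3 = 1·2 + 1
2 = 2·1 + 0
Back-substitute:
1 = 3 − 2
1 = −14 + 5·3
1 = 5·17 − 6·14
1 = −6·54720 + 19313·17
So 17·19313 ≡ 1 (mod 54720), hence d = 19313.

19313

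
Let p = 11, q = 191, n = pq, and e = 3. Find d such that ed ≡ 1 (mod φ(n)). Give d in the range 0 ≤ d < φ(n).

φ(n) = (p−1)(q−1) = 10·190 = 1900.
Need d with 3·d ≡ 1 (mod 1900). Apply the extended Euclidean algorithm:
1900 = 633·3 + 1
3 = 3·1 + 0
Back-substitute:
1 = 1900 − 633·3
So 3·(-633) ≡ 1 (mod 1900), hence d ≡ -633 ≡ 1267 (mod 1900).

1267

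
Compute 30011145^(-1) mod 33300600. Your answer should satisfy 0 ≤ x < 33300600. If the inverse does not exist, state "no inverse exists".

Compute gcd(30011145, 33300600):
33300600 = 1·30011145 + 3289455
30011145 = 9·3289455 + 406050
3289455 = 8·406050 + 41055
406050 = 9·41055 + 36555
41055 = 1·36555 + 4500
36555 = 8·4500 + 555
4500 = 8·555 + 60
555 = 9·60 + 15
60 = 4·15 + 0
gcd(30011145, 33300600) = 15 ≠ 1, so 30011145 has no multiplicative inverse modulo 33300600.

no inverse exists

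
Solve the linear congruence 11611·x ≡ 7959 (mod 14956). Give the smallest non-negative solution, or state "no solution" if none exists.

First find gcd(11611, 14956):
14956 = 1·11611 + 3345
11611 = 3·3345 + 1576
3345 = 2·1576 + 193
1576 = 8·193 + 32
193 = 6·32 + 1
32 = 32·1 + 0
gcd = 1, so a unique solution mod 14956 exists.
Back-substitute for the Bézout coefficients:
1 = 193 − 6·32
1 = −6·1576 + 49·193
1 = 49·3345 − 104·1576
1 = −104·11611 + 361·3345
1 = 361·14956 − 465·11611
So 11611·(-465) ≡ 1 (mod 14956), giving 11611⁻¹ ≡ 14491.
x ≡ 11611⁻¹·7959 ≡ 14491·7959 ≡ 8153 (mod 14956).

8153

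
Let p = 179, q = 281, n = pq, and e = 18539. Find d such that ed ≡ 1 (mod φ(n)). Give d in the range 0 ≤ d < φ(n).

φ(n) = (p−1)(q−1) = 178·280 = 49840.
Need d with 18539·d ≡ 1 (mod 49840). Apply the extended Euclidean algorithm:
49840 = 2*18539 + 12762
18539 = 1*12762 + 5777
12762 = 2*5777 + 1208
5777 = 4*1208 + 945
1208 = 1*945 + 263
945 = 3*263 + 156
263 = 1*156 + 107
156 = 1*107 + 49
107 = 2*49 + 9
49 = 5*9 + 4
9 = 2*4 + 1
4 = 4*1 + 0
Back-substitute:
1 = 9 − 2·4
1 = −2·49 + 11·9
1 = 11·107 − 24·49
1 = −24·156 + 35·107
1 = 35·263 − 59·156
1 = −59·945 + 212·263
1 = 212·1208 − 271·945
1 = −271·5777 + 1296·1208
1 = 1296·12762 − 2863·5777
1 = −2863·18539 + 4159·12762
1 = 4159·49840 − 11181·18539
So 18539·(-11181) ≡ 1 (mod 49840), hence d ≡ -11181 ≡ 38659 (mod 49840).

38659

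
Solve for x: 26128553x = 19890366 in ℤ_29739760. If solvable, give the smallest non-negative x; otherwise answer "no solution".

First find gcd(26128553, 29739760):
29739760 = 1×26128553 + 3611207
26128553 = 7×3611207 + 850104
3611207 = 4×850104 + 210791
850104 = 4×210791 + 6940
210791 = 30×6940 + 2591
6940 = 2×2591 + 1758
2591 = 1×1758 + 833
1758 = 2×833 + 92
833 = 9×92 + 5
92 = 18×5 + 2
5 = 2×2 + 1
2 = 2×1 + 0
gcd = 1, so a unique solution mod 29739760 exists.
Back-substitute for the Bézout coefficients:
1 = 5 − 2·2
1 = −2·92 + 37·5
1 = 37·833 − 335·92
1 = −335·1758 + 707·833
1 = 707·2591 − 1042·1758
1 = −1042·6940 + 2791·2591
1 = 2791·210791 − 84772·6940
1 = −84772·850104 + 341879·210791
1 = 341879·3611207 − 1452288·850104
1 = −1452288·26128553 + 10507895·3611207
1 = 10507895·29739760 − 11960183·26128553
So 26128553·(-11960183) ≡ 1 (mod 29739760), giving 26128553⁻¹ ≡ 17779577.
x ≡ 26128553⁻¹·19890366 ≡ 17779577·19890366 ≡ 27029902 (mod 29739760).

27029902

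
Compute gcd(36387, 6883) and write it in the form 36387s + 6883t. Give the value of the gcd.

1

Euclidean algorithm:
36387 = 5·6883 + 1972
6883 = 3·1972 + 967
1972 = 2·967 + 38
967 = 25·38 + 17
38 = 2·17 + 4
17 = 4·4 + 1
4 = 4·1 + 0
gcd(36387, 6883) = 1.
Express as a combination:
1 = 17 − 4·4
1 = −4·38 + 9·17
1 = 9·967 − 229·38
1 = −229·1972 + 467·967
1 = 467·6883 − 1630·1972
1 = −1630·36387 + 8617·6883
So 1 = (-1630)·36387 + (8617)·6883.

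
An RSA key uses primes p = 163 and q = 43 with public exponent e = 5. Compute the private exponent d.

φ(n) = (p−1)(q−1) = 162·42 = 6804.
Need d with 5·d ≡ 1 (mod 6804). Apply the extended Euclidean algorithm:
6804 = 1360·5 + 4
5 = 1·4 + 1
4 = 4·1 + 0
Back-substitute:
1 = 5 − 4
1 = −6804 + 1361·5
So 5·1361 ≡ 1 (mod 6804), hence d = 1361.

1361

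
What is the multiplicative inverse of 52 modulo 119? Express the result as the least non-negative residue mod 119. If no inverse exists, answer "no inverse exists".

103

Apply the Euclidean algorithm to 119 and 52:
119 = 2×52 + 15
52 = 3×15 + 7
15 = 2×7 + 1
7 = 7×1 + 0
The gcd is 1. Working backward:
1 = 15 − 2·7
1 = −2·52 + 7·15
1 = 7·119 − 16·52
Thus 52·(-16) ≡ 1 (mod 119); reducing, -16 mod 119 = 103.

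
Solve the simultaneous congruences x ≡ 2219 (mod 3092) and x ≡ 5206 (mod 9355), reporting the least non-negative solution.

Write x = 2219 + 3092·k. Then 3092·k ≡ 5206 − 2219 ≡ 2987 (mod 9355).
Need 3092⁻¹ mod 9355. Extended Euclid on (9355, 3092):
9355 = 3·3092 + 79
3092 = 39·79 + 11
79 = 7·11 + 2
11 = 5·2 + 1
2 = 2·1 + 0
Back-substitute:
1 = 11 − 5·2
1 = −5·79 + 36·11
1 = 36·3092 − 1409·79
1 = −1409·9355 + 4263·3092
3092⁻¹ ≡ 4263 (mod 9355), so k ≡ 4263·2987 ≡ 1426 (mod 9355).
x = 2219 + 3092·1426 = 4411411.

4411411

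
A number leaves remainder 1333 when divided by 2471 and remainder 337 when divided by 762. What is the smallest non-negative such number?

1647019

Write x = 1333 + 2471·k. Then 2471·k ≡ 337 − 1333 ≡ 528 (mod 762).
Need 2471⁻¹ mod 762. Extended Euclid on (762, 185):
762 = 4×185 + 22
185 = 8×22 + 9
22 = 2×9 + 4
9 = 2×4 + 1
4 = 4×1 + 0
Back-substitute:
1 = 9 − 2·4
1 = −2·22 + 5·9
1 = 5·185 − 42·22
1 = −42·762 + 173·185
2471⁻¹ ≡ 173 (mod 762), so k ≡ 173·528 ≡ 666 (mod 762).
x = 1333 + 2471·666 = 1647019.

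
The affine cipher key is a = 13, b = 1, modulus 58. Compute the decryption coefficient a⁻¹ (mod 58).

9

Run Euclid on (58, 13):
58 = 4·13 + 6
13 = 2·6 + 1
6 = 6·1 + 0
Since gcd(13, 58) = 1, back-substitute to write 1 as a combination:
1 = 13 − 2·6
1 = −2·58 + 9·13
So 13·9 ≡ 1 (mod 58).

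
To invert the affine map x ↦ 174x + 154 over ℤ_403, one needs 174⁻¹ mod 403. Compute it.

gcd(403, 174) by repeated division:
403 = 2·174 + 55
174 = 3·55 + 9
55 = 6·9 + 1
9 = 9·1 + 0
Since gcd(174, 403) = 1, back-substitute to write 1 as a combination:
1 = 55 − 6·9
1 = −6·174 + 19·55
1 = 19·403 − 44·174
Hence 174⁻¹ ≡ -44 ≡ 359 (mod 403).

359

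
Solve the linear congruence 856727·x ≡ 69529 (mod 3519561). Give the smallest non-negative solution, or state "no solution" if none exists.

First find gcd(856727, 3519561):
3519561 = 4*856727 + 92653
856727 = 9*92653 + 22850
92653 = 4*22850 + 1253
22850 = 18*1253 + 296
1253 = 4*296 + 69
296 = 4*69 + 20
69 = 3*20 + 9
20 = 2*9 + 2
9 = 4*2 + 1
2 = 2*1 + 0
gcd = 1, so a unique solution mod 3519561 exists.
Back-substitute for the Bézout coefficients:
1 = 9 − 4·2
1 = −4·20 + 9·9
1 = 9·69 − 31·20
1 = −31·296 + 133·69
1 = 133·1253 − 563·296
1 = −563·22850 + 10267·1253
1 = 10267·92653 − 41631·22850
1 = −41631·856727 + 384946·92653
1 = 384946·3519561 − 1581415·856727
So 856727·(-1581415) ≡ 1 (mod 3519561), giving 856727⁻¹ ≡ 1938146.
x ≡ 856727⁻¹·69529 ≡ 1938146·69529 ≡ 401666 (mod 3519561).

401666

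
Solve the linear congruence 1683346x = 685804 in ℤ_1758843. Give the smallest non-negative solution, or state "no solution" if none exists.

976339

First find gcd(1683346, 1758843):
1758843 = 1·1683346 + 75497
1683346 = 22·75497 + 22412
75497 = 3·22412 + 8261
22412 = 2·8261 + 5890
8261 = 1·5890 + 2371
5890 = 2·2371 + 1148
2371 = 2·1148 + 75
1148 = 15·75 + 23
75 = 3·23 + 6
23 = 3·6 + 5
6 = 1·5 + 1
5 = 5·1 + 0
gcd = 1, so a unique solution mod 1758843 exists.
Back-substitute for the Bézout coefficients:
1 = 6 − 5
1 = −23 + 4·6
1 = 4·75 − 13·23
1 = −13·1148 + 199·75
1 = 199·2371 − 411·1148
1 = −411·5890 + 1021·2371
1 = 1021·8261 − 1432·5890
1 = −1432·22412 + 3885·8261
1 = 3885·75497 − 13087·22412
1 = −13087·1683346 + 291799·75497
1 = 291799·1758843 − 304886·1683346
So 1683346·(-304886) ≡ 1 (mod 1758843), giving 1683346⁻¹ ≡ 1453957.
x ≡ 1683346⁻¹·685804 ≡ 1453957·685804 ≡ 976339 (mod 1758843).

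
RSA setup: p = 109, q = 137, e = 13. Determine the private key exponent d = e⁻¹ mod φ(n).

φ(n) = (p−1)(q−1) = 108·136 = 14688.
Need d with 13·d ≡ 1 (mod 14688). Apply the extended Euclidean algorithm:
14688 = 1129×13 + 11
13 = 1×11 + 2
11 = 5×2 + 1
2 = 2×1 + 0
Back-substitute:
1 = 11 − 5·2
1 = −5·13 + 6·11
1 = 6·14688 − 6779·13
So 13·(-6779) ≡ 1 (mod 14688), hence d ≡ -6779 ≡ 7909 (mod 14688).

7909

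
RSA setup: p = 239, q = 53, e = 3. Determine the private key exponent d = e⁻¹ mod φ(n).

φ(n) = (p−1)(q−1) = 238·52 = 12376.
Need d with 3·d ≡ 1 (mod 12376). Apply the extended Euclidean algorithm:
12376 = 4125×3 + 1
3 = 3×1 + 0
Back-substitute:
1 = 12376 − 4125·3
So 3·(-4125) ≡ 1 (mod 12376), hence d ≡ -4125 ≡ 8251 (mod 12376).

8251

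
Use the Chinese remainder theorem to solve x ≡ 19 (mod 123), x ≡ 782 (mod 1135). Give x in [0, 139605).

74557

Write x = 19 + 123·k. Then 123·k ≡ 782 − 19 ≡ 763 (mod 1135).
Need 123⁻¹ mod 1135. Extended Euclid on (1135, 123):
1135 = 9×123 + 28
123 = 4×28 + 11
28 = 2×11 + 6
11 = 1×6 + 5
6 = 1×5 + 1
5 = 5×1 + 0
Back-substitute:
1 = 6 − 5
1 = −11 + 2·6
1 = 2·28 − 5·11
1 = −5·123 + 22·28
1 = 22·1135 − 203·123
123⁻¹ ≡ 932 (mod 1135), so k ≡ 932·763 ≡ 606 (mod 1135).
x = 19 + 123·606 = 74557.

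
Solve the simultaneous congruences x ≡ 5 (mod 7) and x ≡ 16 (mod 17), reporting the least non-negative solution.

Write x = 5 + 7·k. Then 7·k ≡ 16 − 5 ≡ 11 (mod 17).
Need 7⁻¹ mod 17. Extended Euclid on (17, 7):
17 = 2×7 + 3
7 = 2×3 + 1
3 = 3×1 + 0
Back-substitute:
1 = 7 − 2·3
1 = −2·17 + 5·7
7⁻¹ ≡ 5 (mod 17), so k ≡ 5·11 ≡ 4 (mod 17).
x = 5 + 7·4 = 33.

33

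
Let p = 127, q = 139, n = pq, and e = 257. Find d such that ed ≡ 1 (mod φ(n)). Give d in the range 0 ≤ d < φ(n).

φ(n) = (p−1)(q−1) = 126·138 = 17388.
Need d with 257·d ≡ 1 (mod 17388). Apply the extended Euclidean algorithm:
17388 = 67×257 + 169
257 = 1×169 + 88
169 = 1×88 + 81
88 = 1×81 + 7
81 = 11×7 + 4
7 = 1×4 + 3
4 = 1×3 + 1
3 = 3×1 + 0
Back-substitute:
1 = 4 − 3
1 = −7 + 2·4
1 = 2·81 − 23·7
1 = −23·88 + 25·81
1 = 25·169 − 48·88
1 = −48·257 + 73·169
1 = 73·17388 − 4939·257
So 257·(-4939) ≡ 1 (mod 17388), hence d ≡ -4939 ≡ 12449 (mod 17388).

12449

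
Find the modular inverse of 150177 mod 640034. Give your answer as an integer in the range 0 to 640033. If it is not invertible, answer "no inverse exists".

148087

Extended Euclidean algorithm:
640034 = 4×150177 + 39326
150177 = 3×39326 + 32199
39326 = 1×32199 + 7127
32199 = 4×7127 + 3691
7127 = 1×3691 + 3436
3691 = 1×3436 + 255
3436 = 13×255 + 121
255 = 2×121 + 13
121 = 9×13 + 4
13 = 3×4 + 1
4 = 4×1 + 0
The gcd is 1. Working backward:
1 = 13 − 3·4
1 = −3·121 + 28·13
1 = 28·255 − 59·121
1 = −59·3436 + 795·255
1 = 795·3691 − 854·3436
1 = −854·7127 + 1649·3691
1 = 1649·32199 − 7450·7127
1 = −7450·39326 + 9099·32199
1 = 9099·150177 − 34747·39326
1 = −34747·640034 + 148087·150177
So 150177·148087 ≡ 1 (mod 640034).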